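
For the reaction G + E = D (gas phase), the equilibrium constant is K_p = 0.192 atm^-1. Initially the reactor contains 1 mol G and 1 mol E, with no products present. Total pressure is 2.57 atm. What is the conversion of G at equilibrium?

Basis: 1 mol G initially; let X = conversion of G. Extent ξ = X.
Moles: n_G = 1 − X; n_E = 1 − X; n_D = X.
n_T = Σnᵢ = 2 − X.
y_i = n_i/n_T, p_i = y_i·P. K_p = p_D / (p_G p_E).
Equating to 0.192 atm^-1 and solving on 0 < X < 1: X = 0.182.

X = 0.182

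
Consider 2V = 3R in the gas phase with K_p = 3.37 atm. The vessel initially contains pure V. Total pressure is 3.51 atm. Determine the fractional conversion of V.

Take 1 mol V as basis and let X be its fractional conversion, so ξ = 0.5X.
Species balance: n_V = 1 − X; n_R = 1.5X.
n_T = Σnᵢ = 1 + 0.5X.
With p_i = (n_i/n_T)P, K_p = p_R^3 / (p_V^2).
Setting this equal to 3.37 atm and taking the physical root (0 < X < 1) gives X = 0.465.

X = 0.465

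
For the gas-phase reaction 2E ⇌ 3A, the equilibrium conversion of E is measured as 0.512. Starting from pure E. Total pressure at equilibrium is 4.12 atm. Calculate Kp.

Kp = 6.24 atm

Take 1 mol E as basis and let X be its fractional conversion, so ξ = 0.5X.
At extent ξ: n_E = 1 − X; n_A = 1.5X.
Total moles n_T = 1 + 0.5X.
At X = 0.512: n_E = 0.488, n_A = 0.768, n_T = 1.26.
p_i = (n_i/n_T)·P. Kp = p_A^3 / (p_E^2) = 6.24 atm.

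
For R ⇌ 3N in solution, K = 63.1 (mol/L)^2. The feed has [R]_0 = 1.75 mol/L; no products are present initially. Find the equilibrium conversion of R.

X = 0.646

Let X = conversion of R; extent ξ = 1.75·X mol/L.
Concentrations: [R] = 1.75 − 1.75X; [N] = 5.25X.
K = [N]^3 / ([R]).
Equating to 63.1 (mol/L)^2: the physical root is X = 0.646.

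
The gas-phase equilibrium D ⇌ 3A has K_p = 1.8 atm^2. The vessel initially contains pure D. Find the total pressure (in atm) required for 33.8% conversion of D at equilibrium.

Let X = conversion of D (basis 1 mol D); extent of reaction ξ = X.
At extent ξ: n_D = 1 − X; n_A = 3X.
Summing: n_T = 1 + 2X.
K_p = p_A^3 / (p_D) with p_i = (n_i/n_T)·P.
At X = 0.338: the mole-fraction product g(X) = Π y_i^ν_i = 0.5607. Since K_p = g(X)·P^{2}, P = (K_p/g)^(1/2) = (1.8/0.5607)^(1/2) = 1.79 atm.

P = 1.79 atm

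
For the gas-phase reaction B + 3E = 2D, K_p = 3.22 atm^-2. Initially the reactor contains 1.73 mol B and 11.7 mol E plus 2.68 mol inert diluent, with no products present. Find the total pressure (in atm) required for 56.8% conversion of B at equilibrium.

P = 0.692 atm

Basis: 1.73 mol B initially; let X = conversion of B. Extent ξ = 1.73X.
Species balance: n_B = 1.73 − 1.73X; n_E = 11.7 − 5.19X; n_D = 3.46X; n_I = 2.68 (inert).
Total moles n_T = 16.1 − 3.46X.
K_p = p_D^2 / (p_B p_E^3) with p_i = (n_i/n_T)·P.
At X = 0.568: the mole-fraction product g(X) = Π y_i^ν_i = 1.542. Since K_p = g(X)·P^{-2}, P = (g/K_p)^(1/2) = (1.542/3.22)^(1/2) = 0.692 atm.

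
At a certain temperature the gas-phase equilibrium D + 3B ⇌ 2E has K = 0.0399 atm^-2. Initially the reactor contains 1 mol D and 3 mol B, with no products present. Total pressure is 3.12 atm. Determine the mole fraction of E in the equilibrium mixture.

y_E = 0.147

Basis: 1 mol D initially; let X = conversion of D. Extent ξ = X.
Moles: n_D = 1 − X; n_B = 3 − 3X; n_E = 2X.
Total moles n_T = 4 − 2X.
Mole fractions y_i = n_i/n_T; K = p_E^2 / (p_D p_B^3) with p_i = y_i·P.
Setting this equal to 0.0399 atm^-2 and taking the physical root (0 < X < 1) gives X = 0.257.
Then n_E = 0.513, n_T = 3.49, so y_E = 0.147.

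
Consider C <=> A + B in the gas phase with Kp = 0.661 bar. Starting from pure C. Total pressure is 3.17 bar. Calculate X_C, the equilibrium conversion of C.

X = 0.415

Let X = conversion of C (basis 1 mol C); extent of reaction ξ = X.
Moles: n_C = 1 − X; n_A = X; n_B = X.
n_T = Σnᵢ = 1 + X.
y_i = n_i/n_T, p_i = y_i·P. Kp = p_A p_B / (p_C).
Substituting and setting equal to 0.661 bar gives a polynomial in X; the root in (0,1) is X = 0.415.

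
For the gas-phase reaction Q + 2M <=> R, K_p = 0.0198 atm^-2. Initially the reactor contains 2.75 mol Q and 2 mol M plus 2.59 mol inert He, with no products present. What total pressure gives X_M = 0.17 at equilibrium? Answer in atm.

P = 7.69 atm

Let X = conversion of M (basis 2 mol M); extent of reaction ξ = X.
Moles: n_Q = 2.75 − X; n_M = 2 − 2X; n_R = X; n_I = 2.59 (inert).
Total moles n_T = 7.34 − 2X.
K_p = p_R / (p_Q p_M^2) with p_i = (n_i/n_T)·P.
At X = 0.17: the mole-fraction product g(X) = Π y_i^ν_i = 1.172. Since K_p = g(X)·P^{-2}, P = (g/K_p)^(1/2) = (1.172/0.0198)^(1/2) = 7.69 atm.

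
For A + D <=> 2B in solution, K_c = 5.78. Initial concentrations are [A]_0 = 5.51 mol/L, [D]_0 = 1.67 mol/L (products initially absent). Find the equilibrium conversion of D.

X = 0.815

Let X = conversion of D; extent ξ = 1.67·X mol/L.
Concentrations: [A] = 5.51 − 1.67X; [D] = 1.67 − 1.67X; [B] = 3.34X.
K_c = [B]^2 / ([A] [D]).
Equating to 5.78: the physical root is X = 0.815.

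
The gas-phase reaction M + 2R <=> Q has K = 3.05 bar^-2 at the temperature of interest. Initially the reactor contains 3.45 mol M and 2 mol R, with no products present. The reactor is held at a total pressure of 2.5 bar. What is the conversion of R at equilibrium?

Let X = conversion of R (basis 2 mol R); extent of reaction ξ = X.
At extent ξ: n_M = 3.45 − X; n_R = 2 − 2X; n_Q = X.
Summing: n_T = 5.45 − 2X.
y_i = n_i/n_T, p_i = y_i·P. K = p_Q / (p_M p_R^2).
Equating to 3.05 bar^-2 and solving on 0 < X < 1: X = 0.761.

X = 0.761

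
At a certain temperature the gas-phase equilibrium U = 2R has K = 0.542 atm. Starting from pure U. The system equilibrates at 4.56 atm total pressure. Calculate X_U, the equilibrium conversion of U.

Let X = conversion of U (basis 1 mol U); extent of reaction ξ = X.
Moles: n_U = 1 − X; n_R = 2X.
Total moles n_T = 1 + X.
With p_i = (n_i/n_T)P, K = p_R^2 / (p_U).
Setting this equal to 0.542 atm and taking the physical root (0 < X < 1) gives X = 0.170.

X = 0.170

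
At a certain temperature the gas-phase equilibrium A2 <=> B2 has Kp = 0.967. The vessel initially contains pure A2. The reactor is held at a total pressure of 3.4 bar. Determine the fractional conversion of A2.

Take 1 mol A2 as basis and let X be its fractional conversion, so ξ = X.
Mole table: n_A2 = 1 − X; n_B2 = X.
Since Δν = 0, n_T = 1 throughout.
With p_i = (n_i/n_T)P, Kp = p_B2 / (p_A2).
Equating to 0.967 and solving on 0 < X < 1: X = 0.492.

X = 0.492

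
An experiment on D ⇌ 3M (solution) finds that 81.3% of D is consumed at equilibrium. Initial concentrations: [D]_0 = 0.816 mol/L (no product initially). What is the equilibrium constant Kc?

Kc = 51.7 (mol/L)^2

Let X = conversion of D.
Concentrations: [D] = 0.816 − 0.816X; [M] = 2.45X.
At X = 0.813: [D] = 0.153, [M] = 1.99.
Kc = [M]^3 / ([D]) = 51.7 (mol/L)^2.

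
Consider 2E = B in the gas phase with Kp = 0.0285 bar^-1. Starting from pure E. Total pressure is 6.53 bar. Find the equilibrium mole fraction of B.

Basis: 1 mol E initially; let X = conversion of E. Extent ξ = 0.5X.
Moles: n_E = 1 − X; n_B = 0.5X.
Summing: n_T = 1 − 0.5X.
y_i = n_i/n_T, p_i = y_i·P. Kp = p_B / (p_E^2).
Substituting and setting equal to 0.0285 bar^-1 gives a polynomial in X; the root in (0,1) is X = 0.243.
Then n_B = 0.121, n_T = 0.879, so y_B = 0.138.

y_B = 0.138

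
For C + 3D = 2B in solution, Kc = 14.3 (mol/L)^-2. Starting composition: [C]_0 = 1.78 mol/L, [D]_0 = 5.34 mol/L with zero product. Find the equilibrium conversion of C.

X = 0.788

Let X = conversion of C; extent ξ = 1.78·X mol/L.
Concentrations: [C] = 1.78 − 1.78X; [D] = 5.34 − 5.34X; [B] = 3.56X.
Kc = [B]^2 / ([C] [D]^3).
Setting equal to 14.3 and solving for X on (0,1) gives X = 0.788.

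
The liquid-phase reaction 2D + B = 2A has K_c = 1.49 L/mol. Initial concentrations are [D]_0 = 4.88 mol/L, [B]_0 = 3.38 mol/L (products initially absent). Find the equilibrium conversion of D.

X = 0.624

Let X = conversion of D; extent ξ = 4.88X/2 mol/L.
Concentrations: [D] = 4.88 − 4.88X; [B] = 3.38 − 2.44X; [A] = 4.88X.
K_c = [A]^2 / ([D]^2 [B]).
This equals 1.49 at X = 0.624 (the root in 0 < X < 1).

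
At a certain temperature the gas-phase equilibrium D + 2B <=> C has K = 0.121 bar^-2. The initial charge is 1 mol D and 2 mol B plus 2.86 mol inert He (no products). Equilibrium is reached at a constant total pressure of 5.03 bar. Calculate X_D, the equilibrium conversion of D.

Let X = conversion of D (basis 1 mol D); extent of reaction ξ = X.
Moles: n_D = 1 − X; n_B = 2 − 2X; n_C = X; n_I = 2.86 (inert).
Total moles n_T = 5.86 − 2X.
Mole fractions y_i = n_i/n_T; K = p_C / (p_D p_B^2) with p_i = y_i·P.
Substituting and setting equal to 0.121 bar^-2 gives a polynomial in X; the root in (0,1) is X = 0.206.

X = 0.206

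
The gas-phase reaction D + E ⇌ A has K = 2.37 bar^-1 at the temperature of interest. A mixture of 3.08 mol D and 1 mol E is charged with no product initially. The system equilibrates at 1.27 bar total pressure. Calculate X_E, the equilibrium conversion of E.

X = 0.680

Let X = conversion of E (basis 1 mol E); extent of reaction ξ = X.
Species balance: n_D = 3.08 − X; n_E = 1 − X; n_A = X.
Summing: n_T = 4.08 − X.
With p_i = (n_i/n_T)P, K = p_A / (p_D p_E).
This yields a degree-2 equation in X; solving on (0,1), X = 0.680.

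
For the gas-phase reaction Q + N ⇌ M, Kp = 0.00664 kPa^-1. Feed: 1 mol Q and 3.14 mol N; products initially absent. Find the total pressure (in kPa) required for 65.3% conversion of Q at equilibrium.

P = 397 kPa

Take 1 mol Q as basis and let X be its fractional conversion, so ξ = X.
Moles: n_Q = 1 − X; n_N = 3.14 − X; n_M = X.
n_T = Σnᵢ = 4.14 − X.
Kp = p_M / (p_Q p_N) with p_i = (n_i/n_T)·P.
At X = 0.653: the mole-fraction product g(X) = Π y_i^ν_i = 2.639. Since Kp = g(X)·P^{-1}, P = (g/Kp)^(1/1) = (2.639/0.00664)^(1/1) = 397 kPa.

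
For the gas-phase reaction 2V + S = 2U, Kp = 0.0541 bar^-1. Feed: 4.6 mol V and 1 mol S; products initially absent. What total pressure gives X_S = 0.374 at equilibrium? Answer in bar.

Let X = conversion of S (basis 1 mol S); extent of reaction ξ = X.
Species balance: n_V = 4.6 − 2X; n_S = 1 − X; n_U = 2X.
Summing: n_T = 5.6 − X.
Kp = p_U^2 / (p_V^2 p_S) with p_i = (n_i/n_T)·P.
At X = 0.374: the mole-fraction product g(X) = Π y_i^ν_i = 0.3148. Since Kp = g(X)·P^{-1}, P = (g/Kp)^(1/1) = (0.3148/0.0541)^(1/1) = 5.82 bar.

P = 5.82 bar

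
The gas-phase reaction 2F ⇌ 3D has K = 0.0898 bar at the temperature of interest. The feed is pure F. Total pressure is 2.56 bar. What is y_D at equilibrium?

y_D = 0.266

Let X = conversion of F (basis 1 mol F); extent of reaction ξ = 0.5X.
Moles: n_F = 1 − X; n_D = 1.5X.
Summing: n_T = 1 + 0.5X.
Mole fractions y_i = n_i/n_T; K = p_D^3 / (p_F^2) with p_i = y_i·P.
Equating to 0.0898 bar and solving on 0 < X < 1: X = 0.195.
Then n_D = 0.292, n_T = 1.1, so y_D = 0.266.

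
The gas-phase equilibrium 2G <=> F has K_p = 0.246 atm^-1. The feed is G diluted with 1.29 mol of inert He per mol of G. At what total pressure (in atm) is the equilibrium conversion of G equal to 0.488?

Basis: 1 mol G initially; let X = conversion of G. Extent ξ = 0.5X.
Species balance: n_G = 1 − X; n_F = 0.5X; n_I = 1.29 (inert).
Total moles n_T = 2.29 − 0.5X.
K_p = p_F / (p_G^2) with p_i = (n_i/n_T)·P.
At X = 0.488: the mole-fraction product g(X) = Π y_i^ν_i = 1.904. Since K_p = g(X)·P^{-1}, P = (g/K_p)^(1/1) = (1.904/0.246)^(1/1) = 7.74 atm.

P = 7.74 atm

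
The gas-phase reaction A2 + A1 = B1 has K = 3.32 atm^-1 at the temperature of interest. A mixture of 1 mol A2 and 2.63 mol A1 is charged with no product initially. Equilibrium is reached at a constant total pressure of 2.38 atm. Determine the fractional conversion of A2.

X = 0.835

Take 1 mol A2 as basis and let X be its fractional conversion, so ξ = X.
Mole table: n_A2 = 1 − X; n_A1 = 2.63 − X; n_B1 = X.
n_T = Σnᵢ = 3.63 − X.
With p_i = (n_i/n_T)P, K = p_B1 / (p_A2 p_A1).
Substituting and setting equal to 3.32 atm^-1 gives a polynomial in X; the root in (0,1) is X = 0.835.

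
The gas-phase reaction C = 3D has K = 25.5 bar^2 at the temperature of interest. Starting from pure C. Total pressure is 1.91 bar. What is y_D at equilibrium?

Take 1 mol C as basis and let X be its fractional conversion, so ξ = X.
Moles: n_C = 1 − X; n_D = 3X.
n_T = Σnᵢ = 1 + 2X.
With p_i = (n_i/n_T)P, K = p_D^3 / (p_C).
Setting this equal to 25.5 bar^2 and taking the physical root (0 < X < 1) gives X = 0.743.
Then n_D = 2.23, n_T = 2.49, so y_D = 0.897.

y_D = 0.897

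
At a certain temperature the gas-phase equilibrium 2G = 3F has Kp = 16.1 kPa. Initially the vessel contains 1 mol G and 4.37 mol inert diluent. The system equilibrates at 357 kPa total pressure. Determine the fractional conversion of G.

X = 0.323

Let X = conversion of G (basis 1 mol G); extent of reaction ξ = 0.5X.
Mole table: n_G = 1 − X; n_F = 1.5X; n_I = 4.37 (inert).
n_T = Σnᵢ = 5.37 + 0.5X.
Mole fractions y_i = n_i/n_T; Kp = p_F^3 / (p_G^2) with p_i = y_i·P.
Substituting and setting equal to 16.1 kPa gives a polynomial in X; the root in (0,1) is X = 0.323.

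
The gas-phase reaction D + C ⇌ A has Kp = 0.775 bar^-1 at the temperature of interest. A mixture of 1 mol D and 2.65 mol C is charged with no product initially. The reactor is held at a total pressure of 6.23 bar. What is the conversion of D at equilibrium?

X = 0.759

Let X = conversion of D (basis 1 mol D); extent of reaction ξ = X.
Moles: n_D = 1 − X; n_C = 2.65 − X; n_A = X.
Total moles n_T = 3.65 − X.
y_i = n_i/n_T, p_i = y_i·P. Kp = p_A / (p_D p_C).
Substituting and setting equal to 0.775 bar^-1 gives a polynomial in X; the root in (0,1) is X = 0.759.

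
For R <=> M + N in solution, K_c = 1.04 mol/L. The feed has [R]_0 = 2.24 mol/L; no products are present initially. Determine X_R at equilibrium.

Let X = conversion of R; extent ξ = 2.24·X mol/L.
Concentrations: [R] = 2.24 − 2.24X; [M] = 2.24X; [N] = 2.24X.
K_c = [M] [N] / ([R]).
Equating to 1.04 mol/L: the physical root is X = 0.488.

X = 0.488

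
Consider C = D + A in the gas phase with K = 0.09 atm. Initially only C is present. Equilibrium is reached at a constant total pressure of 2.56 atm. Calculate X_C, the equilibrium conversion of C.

Basis: 1 mol C initially; let X = conversion of C. Extent ξ = X.
Moles: n_C = 1 − X; n_D = X; n_A = X.
Total moles n_T = 1 + X.
With p_i = (n_i/n_T)P, K = p_D p_A / (p_C).
Equating to 0.09 atm and solving on 0 < X < 1: X = 0.184.

X = 0.184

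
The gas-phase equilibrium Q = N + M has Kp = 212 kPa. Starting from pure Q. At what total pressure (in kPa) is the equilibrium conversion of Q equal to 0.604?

Take 1 mol Q as basis and let X be its fractional conversion, so ξ = X.
Species balance: n_Q = 1 − X; n_N = X; n_M = X.
n_T = Σnᵢ = 1 + X.
Kp = p_N p_M / (p_Q) with p_i = (n_i/n_T)·P.
At X = 0.604: the mole-fraction product g(X) = Π y_i^ν_i = 0.5743. Since Kp = g(X)·P^{1}, P = (Kp/g)^(1/1) = (212/0.5743)^(1/1) = 369 kPa.

P = 369 kPa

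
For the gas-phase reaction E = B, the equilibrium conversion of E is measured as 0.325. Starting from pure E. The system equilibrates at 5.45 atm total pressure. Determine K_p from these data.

Take 1 mol E as basis and let X be its fractional conversion, so ξ = X.
Mole table: n_E = 1 − X; n_B = X.
Since Δν = 0, n_T = 1 throughout.
At X = 0.325: n_E = 0.675, n_B = 0.325, n_T = 1.
p_i = (n_i/n_T)·P. K_p = p_B / (p_E) = 0.481.

K_p = 0.481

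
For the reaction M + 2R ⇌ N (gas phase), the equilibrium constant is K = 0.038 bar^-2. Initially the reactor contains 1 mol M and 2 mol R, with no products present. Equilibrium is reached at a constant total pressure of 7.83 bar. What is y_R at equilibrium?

Take 1 mol M as basis and let X be its fractional conversion, so ξ = X.
Mole table: n_M = 1 − X; n_R = 2 − 2X; n_N = X.
Total moles n_T = 3 − 2X.
With p_i = (n_i/n_T)P, K = p_N / (p_M p_R^2).
This yields a degree-3 equation in X; solving on (0,1), X = 0.407.
Then n_R = 1.19, n_T = 2.19, so y_R = 0.543.

y_R = 0.543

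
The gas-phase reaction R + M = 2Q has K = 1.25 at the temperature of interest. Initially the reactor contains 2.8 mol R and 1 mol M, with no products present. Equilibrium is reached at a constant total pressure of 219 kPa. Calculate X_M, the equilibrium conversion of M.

Let X = conversion of M (basis 1 mol M); extent of reaction ξ = X.
Species balance: n_R = 2.8 − X; n_M = 1 − X; n_Q = 2X.
Since Δν = 0, n_T = 3.8 throughout.
Mole fractions y_i = n_i/n_T; K = p_Q^2 / (p_R p_M) with p_i = y_i·P.
Equating to 1.25 and solving on 0 < X < 1: X = 0.557.

X = 0.557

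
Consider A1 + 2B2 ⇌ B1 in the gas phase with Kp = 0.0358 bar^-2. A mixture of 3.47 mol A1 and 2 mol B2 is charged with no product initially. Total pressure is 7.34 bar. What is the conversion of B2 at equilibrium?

X = 0.396

Basis: 2 mol B2 initially; let X = conversion of B2. Extent ξ = X.
At extent ξ: n_A1 = 3.47 − X; n_B2 = 2 − 2X; n_B1 = X.
Summing: n_T = 5.47 − 2X.
y_i = n_i/n_T, p_i = y_i·P. Kp = p_B1 / (p_A1 p_B2^2).
This yields a degree-3 equation in X; solving on (0,1), X = 0.396.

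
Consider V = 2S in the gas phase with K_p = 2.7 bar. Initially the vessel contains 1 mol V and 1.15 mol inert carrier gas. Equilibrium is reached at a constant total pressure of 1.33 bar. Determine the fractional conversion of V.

X = 0.679

Let X = conversion of V (basis 1 mol V); extent of reaction ξ = X.
Species balance: n_V = 1 − X; n_S = 2X; n_I = 1.15 (inert).
n_T = Σnᵢ = 2.15 + X.
Mole fractions y_i = n_i/n_T; K_p = p_S^2 / (p_V) with p_i = y_i·P.
Setting this equal to 2.7 bar and taking the physical root (0 < X < 1) gives X = 0.679.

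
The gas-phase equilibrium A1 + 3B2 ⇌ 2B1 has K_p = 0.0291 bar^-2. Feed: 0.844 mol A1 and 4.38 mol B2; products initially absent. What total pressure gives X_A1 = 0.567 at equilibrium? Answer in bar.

P = 7.84 bar

Take 0.844 mol A1 as basis and let X be its fractional conversion, so ξ = 0.844X.
At extent ξ: n_A1 = 0.844 − 0.844X; n_B2 = 4.38 − 2.53X; n_B1 = 1.69X.
Summing: n_T = 5.22 − 1.69X.
K_p = p_B1^2 / (p_A1 p_B2^3) with p_i = (n_i/n_T)·P.
At X = 0.567: the mole-fraction product g(X) = Π y_i^ν_i = 1.788. Since K_p = g(X)·P^{-2}, P = (g/K_p)^(1/2) = (1.788/0.0291)^(1/2) = 7.84 bar.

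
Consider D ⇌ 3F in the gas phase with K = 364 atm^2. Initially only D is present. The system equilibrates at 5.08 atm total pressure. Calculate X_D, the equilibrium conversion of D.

X = 0.842

Basis: 1 mol D initially; let X = conversion of D. Extent ξ = X.
At extent ξ: n_D = 1 − X; n_F = 3X.
Summing: n_T = 1 + 2X.
y_i = n_i/n_T, p_i = y_i·P. K = p_F^3 / (p_D).
Setting this equal to 364 atm^2 and taking the physical root (0 < X < 1) gives X = 0.842.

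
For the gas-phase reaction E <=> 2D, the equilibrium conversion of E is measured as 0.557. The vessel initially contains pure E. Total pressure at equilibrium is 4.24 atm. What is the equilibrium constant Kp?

Kp = 7.63 atm

Basis: 1 mol E initially; let X = conversion of E. Extent ξ = X.
Mole table: n_E = 1 − X; n_D = 2X.
Summing: n_T = 1 + X.
At X = 0.557: n_E = 0.443, n_D = 1.11, n_T = 1.56.
p_i = (n_i/n_T)·P. Kp = p_D^2 / (p_E) = 7.63 atm.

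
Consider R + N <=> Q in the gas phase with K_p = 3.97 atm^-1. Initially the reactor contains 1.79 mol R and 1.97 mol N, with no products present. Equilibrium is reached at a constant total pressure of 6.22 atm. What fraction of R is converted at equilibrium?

X = 0.837

Basis: 1.79 mol R initially; let X = conversion of R. Extent ξ = 1.79X.
Mole table: n_R = 1.79 − 1.79X; n_N = 1.97 − 1.79X; n_Q = 1.79X.
Total moles n_T = 3.76 − 1.79X.
Mole fractions y_i = n_i/n_T; K_p = p_Q / (p_R p_N) with p_i = y_i·P.
Setting this equal to 3.97 atm^-1 and taking the physical root (0 < X < 1) gives X = 0.837.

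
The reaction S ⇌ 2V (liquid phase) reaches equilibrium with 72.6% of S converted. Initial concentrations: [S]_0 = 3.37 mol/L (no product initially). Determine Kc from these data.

Let X = conversion of S.
Concentrations: [S] = 3.37 − 3.37X; [V] = 6.74X.
At X = 0.726: [S] = 0.923, [V] = 4.89.
Kc = [V]^2 / ([S]) = 25.9 mol/L.

Kc = 25.9 mol/L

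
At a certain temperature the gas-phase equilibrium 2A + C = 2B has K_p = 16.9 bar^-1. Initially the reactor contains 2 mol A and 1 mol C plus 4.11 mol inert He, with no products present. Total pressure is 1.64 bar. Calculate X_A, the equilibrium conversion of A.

X = 0.574

Take 2 mol A as basis and let X be its fractional conversion, so ξ = X.
At extent ξ: n_A = 2 − 2X; n_C = 1 − X; n_B = 2X; n_I = 4.11 (inert).
Total moles n_T = 7.11 − X.
Mole fractions y_i = n_i/n_T; K_p = p_B^2 / (p_A^2 p_C) with p_i = y_i·P.
Equating to 16.9 bar^-1 and solving on 0 < X < 1: X = 0.574.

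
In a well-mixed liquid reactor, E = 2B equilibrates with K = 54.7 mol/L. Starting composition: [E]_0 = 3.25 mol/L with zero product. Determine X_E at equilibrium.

Let X = conversion of E; extent ξ = 3.25·X mol/L.
Concentrations: [E] = 3.25 − 3.25X; [B] = 6.5X.
K = [B]^2 / ([E]).
Equating to 54.7 mol/L: the physical root is X = 0.834.

X = 0.834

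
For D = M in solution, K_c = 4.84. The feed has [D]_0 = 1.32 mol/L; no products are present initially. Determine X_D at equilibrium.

Let X = conversion of D; extent ξ = 1.32·X mol/L.
Concentrations: [D] = 1.32 − 1.32X; [M] = 1.32X.
K_c = [M] / ([D]).
Equating to 4.84: the physical root is X = 0.829.

X = 0.829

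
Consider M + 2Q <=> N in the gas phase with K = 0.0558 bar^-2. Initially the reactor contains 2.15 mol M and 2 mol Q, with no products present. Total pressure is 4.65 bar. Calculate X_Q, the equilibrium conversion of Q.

X = 0.326

Let X = conversion of Q (basis 2 mol Q); extent of reaction ξ = X.
At extent ξ: n_M = 2.15 − X; n_Q = 2 − 2X; n_N = X.
n_T = Σnᵢ = 4.15 − 2X.
Mole fractions y_i = n_i/n_T; K = p_N / (p_M p_Q^2) with p_i = y_i·P.
Setting this equal to 0.0558 bar^-2 and taking the physical root (0 < X < 1) gives X = 0.326.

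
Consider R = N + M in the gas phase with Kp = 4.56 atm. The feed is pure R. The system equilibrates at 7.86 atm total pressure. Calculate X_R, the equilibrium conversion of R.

X = 0.606

Take 1 mol R as basis and let X be its fractional conversion, so ξ = X.
Moles: n_R = 1 − X; n_N = X; n_M = X.
Summing: n_T = 1 + X.
y_i = n_i/n_T, p_i = y_i·P. Kp = p_N p_M / (p_R).
Equating to 4.56 atm and solving on 0 < X < 1: X = 0.606.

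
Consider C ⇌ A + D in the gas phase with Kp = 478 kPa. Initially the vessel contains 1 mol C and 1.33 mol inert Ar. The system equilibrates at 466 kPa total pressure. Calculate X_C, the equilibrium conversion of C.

Basis: 1 mol C initially; let X = conversion of C. Extent ξ = X.
At extent ξ: n_C = 1 − X; n_A = X; n_D = X; n_I = 1.33 (inert).
Total moles n_T = 2.33 + X.
Mole fractions y_i = n_i/n_T; Kp = p_A p_D / (p_C) with p_i = y_i·P.
Substituting and setting equal to 478 kPa gives a polynomial in X; the root in (0,1) is X = 0.800.

X = 0.800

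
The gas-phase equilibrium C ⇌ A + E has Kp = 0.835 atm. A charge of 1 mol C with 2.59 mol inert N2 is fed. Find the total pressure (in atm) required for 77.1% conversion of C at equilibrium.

P = 1.4 atm

Let X = conversion of C (basis 1 mol C); extent of reaction ξ = X.
Species balance: n_C = 1 − X; n_A = X; n_E = X; n_I = 2.59 (inert).
n_T = Σnᵢ = 3.59 + X.
Kp = p_A p_E / (p_C) with p_i = (n_i/n_T)·P.
At X = 0.771: the mole-fraction product g(X) = Π y_i^ν_i = 0.5952. Since Kp = g(X)·P^{1}, P = (Kp/g)^(1/1) = (0.835/0.5952)^(1/1) = 1.4 atm.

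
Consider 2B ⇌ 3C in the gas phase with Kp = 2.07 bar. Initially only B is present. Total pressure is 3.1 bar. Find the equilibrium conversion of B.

Let X = conversion of B (basis 1 mol B); extent of reaction ξ = 0.5X.
Species balance: n_B = 1 − X; n_C = 1.5X.
Total moles n_T = 1 + 0.5X.
With p_i = (n_i/n_T)P, Kp = p_C^3 / (p_B^2).
This yields a degree-3 equation in X; solving on (0,1), X = 0.428.

X = 0.428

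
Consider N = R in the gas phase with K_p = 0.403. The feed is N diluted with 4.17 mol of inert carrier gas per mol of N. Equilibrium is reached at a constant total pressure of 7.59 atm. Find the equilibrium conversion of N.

Take 1 mol N as basis and let X be its fractional conversion, so ξ = X.
At extent ξ: n_N = 1 − X; n_R = X; n_I = 4.17 (inert).
Total moles n_T = 5.17 (Δν = 0, constant).
y_i = n_i/n_T, p_i = y_i·P. K_p = p_R / (p_N).
This yields a degree-1 equation in X; solving on (0,1), X = 0.287.

X = 0.287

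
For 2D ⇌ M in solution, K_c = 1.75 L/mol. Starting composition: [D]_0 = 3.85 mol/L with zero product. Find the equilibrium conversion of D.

Let X = conversion of D; extent ξ = 3.85X/2 mol/L.
Concentrations: [D] = 3.85 − 3.85X; [M] = 1.93X.
K_c = [M] / ([D]^2).
Equating to 1.75 L/mol: the physical root is X = 0.762.

X = 0.762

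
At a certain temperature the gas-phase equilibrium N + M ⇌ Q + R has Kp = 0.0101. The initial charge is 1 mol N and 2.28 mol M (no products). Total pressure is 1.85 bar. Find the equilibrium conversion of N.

Take 1 mol N as basis and let X be its fractional conversion, so ξ = X.
At extent ξ: n_N = 1 − X; n_M = 2.28 − X; n_Q = X; n_R = X.
Since Δν = 0, n_T = 3.28 throughout.
y_i = n_i/n_T, p_i = y_i·P. Kp = p_Q p_R / (p_N p_M).
This yields a degree-2 equation in X; solving on (0,1), X = 0.137.

X = 0.137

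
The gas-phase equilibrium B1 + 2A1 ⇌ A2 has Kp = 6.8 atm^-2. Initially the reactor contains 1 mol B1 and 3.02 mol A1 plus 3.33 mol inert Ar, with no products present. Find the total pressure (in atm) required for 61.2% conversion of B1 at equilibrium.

Take 1 mol B1 as basis and let X be its fractional conversion, so ξ = X.
Mole table: n_B1 = 1 − X; n_A1 = 3.02 − 2X; n_A2 = X; n_I = 3.33 (inert).
n_T = Σnᵢ = 7.35 − 2X.
Kp = p_A2 / (p_B1 p_A1^2) with p_i = (n_i/n_T)·P.
At X = 0.612: the mole-fraction product g(X) = Π y_i^ν_i = 18.35. Since Kp = g(X)·P^{-2}, P = (g/Kp)^(1/2) = (18.35/6.8)^(1/2) = 1.64 atm.

P = 1.64 atm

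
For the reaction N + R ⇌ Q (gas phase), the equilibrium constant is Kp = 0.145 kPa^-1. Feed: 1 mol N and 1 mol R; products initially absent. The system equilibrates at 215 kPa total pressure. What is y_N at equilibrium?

Basis: 1 mol N initially; let X = conversion of N. Extent ξ = X.
Mole table: n_N = 1 − X; n_R = 1 − X; n_Q = X.
Summing: n_T = 2 − X.
y_i = n_i/n_T, p_i = y_i·P. Kp = p_Q / (p_N p_R).
Substituting and setting equal to 0.145 kPa^-1 gives a polynomial in X; the root in (0,1) is X = 0.824.
Then n_N = 0.176, n_T = 1.18, so y_N = 0.150.

y_N = 0.150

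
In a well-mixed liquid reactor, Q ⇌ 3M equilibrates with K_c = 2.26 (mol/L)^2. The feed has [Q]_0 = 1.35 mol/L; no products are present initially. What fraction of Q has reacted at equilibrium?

X = 0.316

Let X = conversion of Q; extent ξ = 1.35·X mol/L.
Concentrations: [Q] = 1.35 − 1.35X; [M] = 4.05X.
K_c = [M]^3 / ([Q]).
Solving K_c = 2.26 for X ∈ (0,1): X = 0.316.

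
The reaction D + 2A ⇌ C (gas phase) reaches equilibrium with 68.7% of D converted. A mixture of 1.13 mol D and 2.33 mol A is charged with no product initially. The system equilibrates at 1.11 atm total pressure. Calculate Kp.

Let X = conversion of D (basis 1.13 mol D); extent of reaction ξ = 1.13X.
Mole table: n_D = 1.13 − 1.13X; n_A = 2.33 − 2.26X; n_C = 1.13X.
Summing: n_T = 3.46 − 2.26X.
At X = 0.687: n_D = 0.354, n_A = 0.777, n_C = 0.776, n_T = 1.91.
p_i = (n_i/n_T)·P. Kp = p_C / (p_D p_A^2) = 10.7 atm^-2.

Kp = 10.7 atm^-2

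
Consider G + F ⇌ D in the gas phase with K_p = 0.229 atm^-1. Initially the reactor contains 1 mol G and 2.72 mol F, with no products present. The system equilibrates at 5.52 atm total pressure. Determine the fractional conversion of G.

Basis: 1 mol G initially; let X = conversion of G. Extent ξ = X.
At extent ξ: n_G = 1 − X; n_F = 2.72 − X; n_D = X.
Total moles n_T = 3.72 − X.
y_i = n_i/n_T, p_i = y_i·P. K_p = p_D / (p_G p_F).
Setting this equal to 0.229 atm^-1 and taking the physical root (0 < X < 1) gives X = 0.467.

X = 0.467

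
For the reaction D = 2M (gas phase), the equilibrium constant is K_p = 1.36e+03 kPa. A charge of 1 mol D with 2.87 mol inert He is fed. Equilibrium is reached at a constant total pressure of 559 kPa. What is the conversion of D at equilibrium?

X = 0.783

Let X = conversion of D (basis 1 mol D); extent of reaction ξ = X.
Moles: n_D = 1 − X; n_M = 2X; n_I = 2.87 (inert).
Summing: n_T = 3.87 + X.
y_i = n_i/n_T, p_i = y_i·P. K_p = p_M^2 / (p_D).
This yields a degree-2 equation in X; solving on (0,1), X = 0.783.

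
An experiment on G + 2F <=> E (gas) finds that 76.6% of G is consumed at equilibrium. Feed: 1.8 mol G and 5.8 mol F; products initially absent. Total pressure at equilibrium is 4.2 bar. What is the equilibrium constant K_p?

Take 1.8 mol G as basis and let X be its fractional conversion, so ξ = 1.8X.
Mole table: n_G = 1.8 − 1.8X; n_F = 5.8 − 3.6X; n_E = 1.8X.
n_T = Σnᵢ = 7.6 − 3.6X.
At X = 0.766: n_G = 0.421, n_F = 3.04, n_E = 1.38, n_T = 4.84.
p_i = (n_i/n_T)·P. K_p = p_E / (p_G p_F^2) = 0.47 bar^-2.

K_p = 0.47 bar^-2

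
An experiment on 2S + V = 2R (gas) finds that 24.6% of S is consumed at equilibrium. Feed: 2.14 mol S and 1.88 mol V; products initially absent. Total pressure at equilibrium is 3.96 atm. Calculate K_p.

K_p = 0.0625 atm^-1

Let X = conversion of S (basis 2.14 mol S); extent of reaction ξ = 1.07X.
At extent ξ: n_S = 2.14 − 2.14X; n_V = 1.88 − 1.07X; n_R = 2.14X.
n_T = Σnᵢ = 4.02 − 1.07X.
At X = 0.246: n_S = 1.61, n_V = 1.62, n_R = 0.526, n_T = 3.76.
p_i = (n_i/n_T)·P. K_p = p_R^2 / (p_S^2 p_V) = 0.0625 atm^-1.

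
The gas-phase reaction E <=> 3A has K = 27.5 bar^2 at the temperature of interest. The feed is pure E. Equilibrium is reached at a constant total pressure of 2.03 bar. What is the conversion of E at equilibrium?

X = 0.736

Basis: 1 mol E initially; let X = conversion of E. Extent ξ = X.
Moles: n_E = 1 − X; n_A = 3X.
Summing: n_T = 1 + 2X.
Mole fractions y_i = n_i/n_T; K = p_A^3 / (p_E) with p_i = y_i·P.
Setting this equal to 27.5 bar^2 and taking the physical root (0 < X < 1) gives X = 0.736.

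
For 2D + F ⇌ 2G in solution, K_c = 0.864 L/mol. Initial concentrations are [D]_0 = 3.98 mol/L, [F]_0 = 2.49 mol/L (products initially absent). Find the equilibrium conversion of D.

Let X = conversion of D; extent ξ = 3.98X/2 mol/L.
Concentrations: [D] = 3.98 − 3.98X; [F] = 2.49 − 1.99X; [G] = 3.98X.
K_c = [G]^2 / ([D]^2 [F]).
Solving K_c = 0.864 for X ∈ (0,1): X = 0.527.

X = 0.527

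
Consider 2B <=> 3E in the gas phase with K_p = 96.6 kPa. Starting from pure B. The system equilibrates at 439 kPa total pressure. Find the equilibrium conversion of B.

Basis: 1 mol B initially; let X = conversion of B. Extent ξ = 0.5X.
Species balance: n_B = 1 − X; n_E = 1.5X.
n_T = Σnᵢ = 1 + 0.5X.
Mole fractions y_i = n_i/n_T; K_p = p_E^3 / (p_B^2) with p_i = y_i·P.
Setting this equal to 96.6 kPa and taking the physical root (0 < X < 1) gives X = 0.326.

X = 0.326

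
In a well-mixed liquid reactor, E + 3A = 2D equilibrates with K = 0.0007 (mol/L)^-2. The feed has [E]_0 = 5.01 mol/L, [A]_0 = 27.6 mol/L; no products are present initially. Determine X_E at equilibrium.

X = 0.432

Let X = conversion of E; extent ξ = 5.01·X mol/L.
Concentrations: [E] = 5.01 − 5.01X; [A] = 27.6 − 15X; [D] = 10X.
K = [D]^2 / ([E] [A]^3).
Solving K = 0.0007 for X ∈ (0,1): X = 0.432.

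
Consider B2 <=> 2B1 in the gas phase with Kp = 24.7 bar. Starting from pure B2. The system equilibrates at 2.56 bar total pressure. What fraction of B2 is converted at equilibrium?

X = 0.841

Take 1 mol B2 as basis and let X be its fractional conversion, so ξ = X.
Moles: n_B2 = 1 − X; n_B1 = 2X.
Summing: n_T = 1 + X.
y_i = n_i/n_T, p_i = y_i·P. Kp = p_B1^2 / (p_B2).
Substituting and setting equal to 24.7 bar gives a polynomial in X; the root in (0,1) is X = 0.841.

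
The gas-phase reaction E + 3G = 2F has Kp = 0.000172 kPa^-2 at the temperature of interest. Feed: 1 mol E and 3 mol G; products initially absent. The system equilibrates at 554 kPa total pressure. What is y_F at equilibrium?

Take 1 mol E as basis and let X be its fractional conversion, so ξ = X.
Mole table: n_E = 1 − X; n_G = 3 − 3X; n_F = 2X.
Total moles n_T = 4 − 2X.
y_i = n_i/n_T, p_i = y_i·P. Kp = p_F^2 / (p_E p_G^3).
Equating to 0.000172 kPa^-2 and solving on 0 < X < 1: X = 0.690.
Then n_F = 1.38, n_T = 2.62, so y_F = 0.527.

y_F = 0.527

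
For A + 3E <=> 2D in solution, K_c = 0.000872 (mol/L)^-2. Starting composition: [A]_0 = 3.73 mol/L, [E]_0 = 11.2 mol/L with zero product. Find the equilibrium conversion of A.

X = 0.189

Let X = conversion of A; extent ξ = 3.73·X mol/L.
Concentrations: [A] = 3.73 − 3.73X; [E] = 11.2 − 11.2X; [D] = 7.46X.
K_c = [D]^2 / ([A] [E]^3).
Setting equal to 0.000872 and solving for X on (0,1) gives X = 0.189.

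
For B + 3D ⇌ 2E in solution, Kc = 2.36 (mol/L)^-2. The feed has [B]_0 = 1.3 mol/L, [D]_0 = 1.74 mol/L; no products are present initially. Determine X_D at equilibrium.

X = 0.638

Let X = conversion of D; extent ξ = 1.74X/3 mol/L.
Concentrations: [B] = 1.3 − 0.58X; [D] = 1.74 − 1.74X; [E] = 1.16X.
Kc = [E]^2 / ([B] [D]^3).
Solving Kc = 2.36 for X ∈ (0,1): X = 0.638.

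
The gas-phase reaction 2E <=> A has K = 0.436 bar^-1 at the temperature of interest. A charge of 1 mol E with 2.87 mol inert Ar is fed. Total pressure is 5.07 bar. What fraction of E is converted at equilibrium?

Let X = conversion of E (basis 1 mol E); extent of reaction ξ = 0.5X.
Species balance: n_E = 1 − X; n_A = 0.5X; n_I = 2.87 (inert).
Summing: n_T = 3.87 − 0.5X.
y_i = n_i/n_T, p_i = y_i·P. K = p_A / (p_E^2).
This yields a degree-2 equation in X; solving on (0,1), X = 0.414.

X = 0.414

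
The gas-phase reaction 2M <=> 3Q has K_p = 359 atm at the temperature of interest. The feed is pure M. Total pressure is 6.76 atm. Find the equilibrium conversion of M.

X = 0.838

Basis: 1 mol M initially; let X = conversion of M. Extent ξ = 0.5X.
At extent ξ: n_M = 1 − X; n_Q = 1.5X.
n_T = Σnᵢ = 1 + 0.5X.
With p_i = (n_i/n_T)P, K_p = p_Q^3 / (p_M^2).
Substituting and setting equal to 359 atm gives a polynomial in X; the root in (0,1) is X = 0.838.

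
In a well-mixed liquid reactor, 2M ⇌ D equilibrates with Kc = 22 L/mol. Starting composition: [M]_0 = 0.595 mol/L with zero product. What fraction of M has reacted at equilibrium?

X = 0.823

Let X = conversion of M; extent ξ = 0.595X/2 mol/L.
Concentrations: [M] = 0.595 − 0.595X; [D] = 0.297X.
Kc = [D] / ([M]^2).
Equating to 22 L/mol: the physical root is X = 0.823.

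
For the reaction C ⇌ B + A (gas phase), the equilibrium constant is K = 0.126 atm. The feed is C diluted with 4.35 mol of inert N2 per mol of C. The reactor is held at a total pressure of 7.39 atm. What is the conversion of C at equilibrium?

X = 0.265

Let X = conversion of C (basis 1 mol C); extent of reaction ξ = X.
Moles: n_C = 1 − X; n_B = X; n_A = X; n_I = 4.35 (inert).
n_T = Σnᵢ = 5.35 + X.
Mole fractions y_i = n_i/n_T; K = p_B p_A / (p_C) with p_i = y_i·P.
Setting this equal to 0.126 atm and taking the physical root (0 < X < 1) gives X = 0.265.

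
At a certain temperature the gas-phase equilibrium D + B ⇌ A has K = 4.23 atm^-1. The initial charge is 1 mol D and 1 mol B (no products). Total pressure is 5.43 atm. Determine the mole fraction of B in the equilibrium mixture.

Let X = conversion of D (basis 1 mol D); extent of reaction ξ = X.
Mole table: n_D = 1 − X; n_B = 1 − X; n_A = X.
Summing: n_T = 2 − X.
With p_i = (n_i/n_T)P, K = p_A / (p_D p_B).
Substituting and setting equal to 4.23 atm^-1 gives a polynomial in X; the root in (0,1) is X = 0.796.
Then n_B = 0.204, n_T = 1.2, so y_B = 0.170.

y_B = 0.170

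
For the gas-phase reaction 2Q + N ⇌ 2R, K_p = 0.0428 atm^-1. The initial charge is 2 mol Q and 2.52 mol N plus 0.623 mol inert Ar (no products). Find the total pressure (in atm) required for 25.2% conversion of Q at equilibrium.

P = 5.72 atm

Let X = conversion of Q (basis 2 mol Q); extent of reaction ξ = X.
Species balance: n_Q = 2 − 2X; n_N = 2.52 − X; n_R = 2X; n_I = 0.623 (inert).
Total moles n_T = 5.14 − X.
K_p = p_R^2 / (p_Q^2 p_N) with p_i = (n_i/n_T)·P.
At X = 0.252: the mole-fraction product g(X) = Π y_i^ν_i = 0.2448. Since K_p = g(X)·P^{-1}, P = (g/K_p)^(1/1) = (0.2448/0.0428)^(1/1) = 5.72 atm.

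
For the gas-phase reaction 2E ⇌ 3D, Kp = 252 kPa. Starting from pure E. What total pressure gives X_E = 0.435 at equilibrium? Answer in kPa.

Take 1 mol E as basis and let X be its fractional conversion, so ξ = 0.5X.
Species balance: n_E = 1 − X; n_D = 1.5X.
Summing: n_T = 1 + 0.5X.
Kp = p_D^3 / (p_E^2) with p_i = (n_i/n_T)·P.
At X = 0.435: the mole-fraction product g(X) = Π y_i^ν_i = 0.7148. Since Kp = g(X)·P^{1}, P = (Kp/g)^(1/1) = (252/0.7148)^(1/1) = 353 kPa.

P = 353 kPa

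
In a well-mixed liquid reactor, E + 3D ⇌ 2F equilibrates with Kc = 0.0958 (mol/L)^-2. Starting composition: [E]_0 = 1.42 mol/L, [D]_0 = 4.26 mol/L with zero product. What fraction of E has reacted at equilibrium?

X = 0.405

Let X = conversion of E; extent ξ = 1.42·X mol/L.
Concentrations: [E] = 1.42 − 1.42X; [D] = 4.26 − 4.26X; [F] = 2.84X.
Kc = [F]^2 / ([E] [D]^3).
Solving Kc = 0.0958 for X ∈ (0,1): X = 0.405.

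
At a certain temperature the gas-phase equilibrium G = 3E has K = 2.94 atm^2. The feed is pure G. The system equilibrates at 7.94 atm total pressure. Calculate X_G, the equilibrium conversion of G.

Let X = conversion of G (basis 1 mol G); extent of reaction ξ = X.
Mole table: n_G = 1 − X; n_E = 3X.
Total moles n_T = 1 + 2X.
y_i = n_i/n_T, p_i = y_i·P. K = p_E^3 / (p_G).
Setting this equal to 2.94 atm^2 and taking the physical root (0 < X < 1) gives X = 0.134.

X = 0.134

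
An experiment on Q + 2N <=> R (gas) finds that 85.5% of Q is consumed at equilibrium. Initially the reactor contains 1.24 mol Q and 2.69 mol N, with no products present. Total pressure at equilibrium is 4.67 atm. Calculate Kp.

Kp = 2.73 atm^-2

Basis: 1.24 mol Q initially; let X = conversion of Q. Extent ξ = 1.24X.
Moles: n_Q = 1.24 − 1.24X; n_N = 2.69 − 2.48X; n_R = 1.24X.
Summing: n_T = 3.93 − 2.48X.
At X = 0.855: n_Q = 0.18, n_N = 0.57, n_R = 1.06, n_T = 1.81.
p_i = (n_i/n_T)·P. Kp = p_R / (p_Q p_N^2) = 2.73 atm^-2.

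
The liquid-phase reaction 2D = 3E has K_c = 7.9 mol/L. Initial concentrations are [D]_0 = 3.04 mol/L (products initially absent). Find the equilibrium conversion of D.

X = 0.543

Let X = conversion of D; extent ξ = 3.04X/2 mol/L.
Concentrations: [D] = 3.04 − 3.04X; [E] = 4.56X.
K_c = [E]^3 / ([D]^2).
This equals 7.9 at X = 0.543 (the root in 0 < X < 1).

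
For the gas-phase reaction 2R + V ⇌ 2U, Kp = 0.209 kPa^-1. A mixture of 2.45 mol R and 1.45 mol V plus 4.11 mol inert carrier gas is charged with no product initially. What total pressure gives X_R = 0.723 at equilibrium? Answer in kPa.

Let X = conversion of R (basis 2.45 mol R); extent of reaction ξ = 1.23X.
Moles: n_R = 2.45 − 2.45X; n_V = 1.45 − 1.23X; n_U = 2.45X; n_I = 4.11 (inert).
Total moles n_T = 8.01 − 1.23X.
Kp = p_U^2 / (p_R^2 p_V) with p_i = (n_i/n_T)·P.
At X = 0.723: the mole-fraction product g(X) = Π y_i^ν_i = 86.01. Since Kp = g(X)·P^{-1}, P = (g/Kp)^(1/1) = (86.01/0.209)^(1/1) = 412 kPa.

P = 412 kPa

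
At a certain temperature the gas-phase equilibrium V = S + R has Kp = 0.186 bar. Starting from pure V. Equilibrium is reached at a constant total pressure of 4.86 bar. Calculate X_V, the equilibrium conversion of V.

X = 0.192

Basis: 1 mol V initially; let X = conversion of V. Extent ξ = X.
Mole table: n_V = 1 − X; n_S = X; n_R = X.
Summing: n_T = 1 + X.
y_i = n_i/n_T, p_i = y_i·P. Kp = p_S p_R / (p_V).
Substituting and setting equal to 0.186 bar gives a polynomial in X; the root in (0,1) is X = 0.192.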